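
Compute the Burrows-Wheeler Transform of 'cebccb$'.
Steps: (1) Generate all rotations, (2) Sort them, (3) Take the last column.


Rotations (sorted):
  0: $cebccb -> last char: b
  1: b$cebcc -> last char: c
  2: bccb$ce -> last char: e
  3: cb$cebc -> last char: c
  4: ccb$ceb -> last char: b
  5: cebccb$ -> last char: $
  6: ebccb$c -> last char: c


BWT = bcecb$c


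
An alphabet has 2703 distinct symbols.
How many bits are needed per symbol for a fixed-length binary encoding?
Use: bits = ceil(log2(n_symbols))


log2(2703) = 11.4003
Bracket: 2^11 = 2048 < 2703 <= 2^12 = 4096
So ceil(log2(2703)) = 12

bits = ceil(log2(2703)) = ceil(11.4003) = 12 bits


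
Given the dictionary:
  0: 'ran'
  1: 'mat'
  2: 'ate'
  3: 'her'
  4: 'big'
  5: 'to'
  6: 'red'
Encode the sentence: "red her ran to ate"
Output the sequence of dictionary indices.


Look up each word in the dictionary:
  'red' -> 6
  'her' -> 3
  'ran' -> 0
  'to' -> 5
  'ate' -> 2

Encoded: [6, 3, 0, 5, 2]


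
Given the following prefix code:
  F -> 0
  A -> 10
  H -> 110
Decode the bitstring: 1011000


Decoding step by step:
Bits 10 -> A
Bits 110 -> H
Bits 0 -> F
Bits 0 -> F


Decoded message: AHFF


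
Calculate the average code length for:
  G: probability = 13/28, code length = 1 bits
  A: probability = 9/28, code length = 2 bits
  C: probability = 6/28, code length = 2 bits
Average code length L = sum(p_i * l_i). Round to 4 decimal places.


Weighted contributions p_i * l_i:
  G: (13/28) * 1 = 13/28
  A: (9/28) * 2 = 18/28
  C: (6/28) * 2 = 12/28
Sum = (13 + 18 + 12)/28 = 43/28

L = 43/28 = 1.5357 bits/symbol


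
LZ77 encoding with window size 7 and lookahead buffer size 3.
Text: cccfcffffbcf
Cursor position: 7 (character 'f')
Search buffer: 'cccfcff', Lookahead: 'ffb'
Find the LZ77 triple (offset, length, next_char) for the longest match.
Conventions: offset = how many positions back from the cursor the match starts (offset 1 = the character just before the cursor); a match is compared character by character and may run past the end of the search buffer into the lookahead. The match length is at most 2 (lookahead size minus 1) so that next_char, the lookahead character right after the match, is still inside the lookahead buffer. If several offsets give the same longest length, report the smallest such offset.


Try each offset into the search buffer:
  offset=1 (pos 6, char 'f'): match length 2
  offset=2 (pos 5, char 'f'): match length 2
  offset=3 (pos 4, char 'c'): match length 0
  offset=4 (pos 3, char 'f'): match length 1
  offset=5 (pos 2, char 'c'): match length 0
  offset=6 (pos 1, char 'c'): match length 0
  offset=7 (pos 0, char 'c'): match length 0
Longest match has length 2, found at offsets 1, 2; take the smallest, offset 1.
next_char = character at position 7 + 2 = 9 -> 'b'

Best match: offset=1, length=2 (matching 'ff' starting at position 6)
LZ77 triple: (1, 2, 'b')


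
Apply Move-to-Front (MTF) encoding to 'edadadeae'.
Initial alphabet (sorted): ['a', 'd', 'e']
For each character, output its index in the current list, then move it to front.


MTF encoding:
'e': index 2 in ['a', 'd', 'e'] -> ['e', 'a', 'd']
'd': index 2 in ['e', 'a', 'd'] -> ['d', 'e', 'a']
'a': index 2 in ['d', 'e', 'a'] -> ['a', 'd', 'e']
'd': index 1 in ['a', 'd', 'e'] -> ['d', 'a', 'e']
'a': index 1 in ['d', 'a', 'e'] -> ['a', 'd', 'e']
'd': index 1 in ['a', 'd', 'e'] -> ['d', 'a', 'e']
'e': index 2 in ['d', 'a', 'e'] -> ['e', 'd', 'a']
'a': index 2 in ['e', 'd', 'a'] -> ['a', 'e', 'd']
'e': index 1 in ['a', 'e', 'd'] -> ['e', 'a', 'd']


Output: [2, 2, 2, 1, 1, 1, 2, 2, 1]


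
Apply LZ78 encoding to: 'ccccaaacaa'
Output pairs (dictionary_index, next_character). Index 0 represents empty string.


LZ78 encoding steps:
Dictionary: {0: ''}
Step 1: w='' (idx 0), next='c' -> output (0, 'c'), add 'c' as idx 1
Step 2: w='c' (idx 1), next='c' -> output (1, 'c'), add 'cc' as idx 2
Step 3: w='c' (idx 1), next='a' -> output (1, 'a'), add 'ca' as idx 3
Step 4: w='' (idx 0), next='a' -> output (0, 'a'), add 'a' as idx 4
Step 5: w='a' (idx 4), next='c' -> output (4, 'c'), add 'ac' as idx 5
Step 6: w='a' (idx 4), next='a' -> output (4, 'a'), add 'aa' as idx 6


Encoded: [(0, 'c'), (1, 'c'), (1, 'a'), (0, 'a'), (4, 'c'), (4, 'a')]


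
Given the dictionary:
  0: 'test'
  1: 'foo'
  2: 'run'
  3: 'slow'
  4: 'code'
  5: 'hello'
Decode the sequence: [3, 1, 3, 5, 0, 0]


Look up each index in the dictionary:
  3 -> 'slow'
  1 -> 'foo'
  3 -> 'slow'
  5 -> 'hello'
  0 -> 'test'
  0 -> 'test'

Decoded: "slow foo slow hello test test"


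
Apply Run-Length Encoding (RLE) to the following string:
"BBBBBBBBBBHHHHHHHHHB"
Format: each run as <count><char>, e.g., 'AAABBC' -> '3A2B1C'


Scanning runs left to right:
  i=0: run of 'B' x 10 -> '10B'
  i=10: run of 'H' x 9 -> '9H'
  i=19: run of 'B' x 1 -> '1B'

RLE = 10B9H1B


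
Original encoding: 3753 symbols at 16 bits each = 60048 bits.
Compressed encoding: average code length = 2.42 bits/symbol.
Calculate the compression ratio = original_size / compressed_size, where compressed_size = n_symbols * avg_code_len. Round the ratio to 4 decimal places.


original_size = n_symbols * orig_bits = 3753 * 16 = 60048 bits
compressed_size = n_symbols * avg_code_len = 3753 * 2.42 = 9082.26 bits
ratio = original_size / compressed_size = 60048 / 9082.26 = 6.6116

Compression ratio = 6.6116


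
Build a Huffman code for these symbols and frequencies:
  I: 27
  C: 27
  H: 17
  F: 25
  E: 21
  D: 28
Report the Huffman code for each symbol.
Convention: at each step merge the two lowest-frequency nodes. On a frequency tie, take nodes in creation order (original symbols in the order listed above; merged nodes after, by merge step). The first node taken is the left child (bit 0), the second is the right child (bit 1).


Huffman tree construction:
Step 1: Merge H(17) + E(21) = 38
Step 2: Merge F(25) + I(27) = 52
Step 3: Merge C(27) + D(28) = 55
Step 4: Merge (H+E)(38) + (F+I)(52) = 90
Step 5: Merge (C+D)(55) + ((H+E)+(F+I))(90) = 145
Read each symbol's code off the tree from the root (left child = 0, right child = 1).

Codes:
  I: 111 (length 3)
  C: 00 (length 2)
  H: 100 (length 3)
  F: 110 (length 3)
  E: 101 (length 3)
  D: 01 (length 2)
Average code length: 380/145 = 2.6207 bits/symbol


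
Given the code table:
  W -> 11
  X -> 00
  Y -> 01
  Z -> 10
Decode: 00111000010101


Decoding:
00 -> X
11 -> W
10 -> Z
00 -> X
01 -> Y
01 -> Y
01 -> Y


Result: XWZXYYY


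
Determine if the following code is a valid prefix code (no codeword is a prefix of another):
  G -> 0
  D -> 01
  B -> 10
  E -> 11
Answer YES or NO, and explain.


Checking each pair (does one codeword prefix another?):
  G='0' vs D='01': prefix -- VIOLATION

NO -- this is NOT a valid prefix code. G (0) is a prefix of D (01).


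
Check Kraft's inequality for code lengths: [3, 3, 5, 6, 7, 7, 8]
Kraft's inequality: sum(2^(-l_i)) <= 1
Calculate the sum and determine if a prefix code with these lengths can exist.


Sum = 2^(-3) + 2^(-3) + 2^(-5) + 2^(-6) + 2^(-7) + 2^(-7) + 2^(-8)
    = 0.125 + 0.125 + 0.03125 + 0.015625 + 0.0078125 + 0.0078125 + 0.00390625
    = 81/256 = 0.31640625
Since 0.31640625 <= 1, Kraft's inequality IS satisfied.
A prefix code with these lengths CAN exist.

Kraft sum = 0.31640625. Satisfied.


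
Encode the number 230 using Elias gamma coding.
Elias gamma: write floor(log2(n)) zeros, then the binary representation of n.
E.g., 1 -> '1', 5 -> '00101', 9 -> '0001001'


num_bits = floor(log2(230)) + 1 = 8
leading_zeros = num_bits - 1 = 7
binary(230) = 11100110

Elias gamma(230) = '0000000' + '11100110' = 000000011100110 (15 bits)


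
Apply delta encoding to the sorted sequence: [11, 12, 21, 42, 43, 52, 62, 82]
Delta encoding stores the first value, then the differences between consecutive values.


First value: 11
Deltas:
  12 - 11 = 1
  21 - 12 = 9
  42 - 21 = 21
  43 - 42 = 1
  52 - 43 = 9
  62 - 52 = 10
  82 - 62 = 20


Delta encoded: [11, 1, 9, 21, 1, 9, 10, 20]


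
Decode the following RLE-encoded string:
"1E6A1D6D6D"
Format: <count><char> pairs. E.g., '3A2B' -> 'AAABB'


Expanding each <count><char> pair:
  1E -> 'E'
  6A -> 'AAAAAA'
  1D -> 'D'
  6D -> 'DDDDDD'
  6D -> 'DDDDDD'

Decoded = EAAAAAADDDDDDDDDDDDD


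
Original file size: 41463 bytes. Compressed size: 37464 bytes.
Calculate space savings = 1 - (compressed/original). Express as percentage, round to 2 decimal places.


ratio = compressed/original = 37464/41463 = 0.903553
savings = 1 - ratio = 1 - 0.903553 = 0.096447
as a percentage: 0.096447 * 100 = 9.64%

Space savings = 1 - 37464/41463 = 9.64%


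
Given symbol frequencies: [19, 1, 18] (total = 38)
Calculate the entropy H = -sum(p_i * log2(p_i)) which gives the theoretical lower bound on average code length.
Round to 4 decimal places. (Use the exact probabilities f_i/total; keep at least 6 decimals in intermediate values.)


Per-symbol terms -p_i * log2(p_i) with p_i = f_i/38:
  p = 19/38 = 0.500000: log2(p) = -1.000000, -p*log2(p) = 0.500000
  p = 1/38 = 0.026316: log2(p) = -5.247928, -p*log2(p) = 0.138103
  p = 18/38 = 0.473684: log2(p) = -1.078003, -p*log2(p) = 0.510633
H = 0.500000 + 0.138103 + 0.510633 = 1.148736

H = 1.1487 bits/symbol


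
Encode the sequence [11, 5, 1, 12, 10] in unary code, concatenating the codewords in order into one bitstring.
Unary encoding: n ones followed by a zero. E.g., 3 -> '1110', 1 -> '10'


Encode each number as n ones followed by a terminating 0:
  11 -> 111111111110 (12 bits)
  5 -> 111110 (6 bits)
  1 -> 10 (2 bits)
  12 -> 1111111111110 (13 bits)
  10 -> 11111111110 (11 bits)
Total length = 12 + 6 + 2 + 13 + 11 = 44 bits.

Unary([11, 5, 1, 12, 10]) = 11111111111011111010111111111111011111111110 (44 bits)


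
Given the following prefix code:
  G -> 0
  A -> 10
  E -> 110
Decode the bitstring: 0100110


Decoding step by step:
Bits 0 -> G
Bits 10 -> A
Bits 0 -> G
Bits 110 -> E


Decoded message: GAGE


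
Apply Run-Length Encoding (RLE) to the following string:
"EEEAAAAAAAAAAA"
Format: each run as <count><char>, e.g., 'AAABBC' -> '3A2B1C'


Scanning runs left to right:
  i=0: run of 'E' x 3 -> '3E'
  i=3: run of 'A' x 11 -> '11A'

RLE = 3E11A


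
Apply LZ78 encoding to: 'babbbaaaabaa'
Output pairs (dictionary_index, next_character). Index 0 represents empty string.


LZ78 encoding steps:
Dictionary: {0: ''}
Step 1: w='' (idx 0), next='b' -> output (0, 'b'), add 'b' as idx 1
Step 2: w='' (idx 0), next='a' -> output (0, 'a'), add 'a' as idx 2
Step 3: w='b' (idx 1), next='b' -> output (1, 'b'), add 'bb' as idx 3
Step 4: w='b' (idx 1), next='a' -> output (1, 'a'), add 'ba' as idx 4
Step 5: w='a' (idx 2), next='a' -> output (2, 'a'), add 'aa' as idx 5
Step 6: w='a' (idx 2), next='b' -> output (2, 'b'), add 'ab' as idx 6
Step 7: w='aa' (idx 5), end of input -> output (5, '')


Encoded: [(0, 'b'), (0, 'a'), (1, 'b'), (1, 'a'), (2, 'a'), (2, 'b'), (5, '')]


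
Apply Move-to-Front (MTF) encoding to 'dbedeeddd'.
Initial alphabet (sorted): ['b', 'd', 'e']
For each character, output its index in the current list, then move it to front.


MTF encoding:
'd': index 1 in ['b', 'd', 'e'] -> ['d', 'b', 'e']
'b': index 1 in ['d', 'b', 'e'] -> ['b', 'd', 'e']
'e': index 2 in ['b', 'd', 'e'] -> ['e', 'b', 'd']
'd': index 2 in ['e', 'b', 'd'] -> ['d', 'e', 'b']
'e': index 1 in ['d', 'e', 'b'] -> ['e', 'd', 'b']
'e': index 0 in ['e', 'd', 'b'] -> ['e', 'd', 'b']
'd': index 1 in ['e', 'd', 'b'] -> ['d', 'e', 'b']
'd': index 0 in ['d', 'e', 'b'] -> ['d', 'e', 'b']
'd': index 0 in ['d', 'e', 'b'] -> ['d', 'e', 'b']


Output: [1, 1, 2, 2, 1, 0, 1, 0, 0]


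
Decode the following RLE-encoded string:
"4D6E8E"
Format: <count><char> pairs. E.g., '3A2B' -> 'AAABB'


Expanding each <count><char> pair:
  4D -> 'DDDD'
  6E -> 'EEEEEE'
  8E -> 'EEEEEEEE'

Decoded = DDDDEEEEEEEEEEEEEE


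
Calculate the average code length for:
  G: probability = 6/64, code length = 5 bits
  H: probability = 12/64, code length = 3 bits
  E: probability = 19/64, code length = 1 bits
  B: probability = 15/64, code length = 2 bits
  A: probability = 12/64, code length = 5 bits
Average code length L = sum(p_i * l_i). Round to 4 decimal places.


Weighted contributions p_i * l_i:
  G: (6/64) * 5 = 30/64
  H: (12/64) * 3 = 36/64
  E: (19/64) * 1 = 19/64
  B: (15/64) * 2 = 30/64
  A: (12/64) * 5 = 60/64
Sum = (30 + 36 + 19 + 30 + 60)/64 = 175/64

L = 175/64 = 2.7344 bits/symbol


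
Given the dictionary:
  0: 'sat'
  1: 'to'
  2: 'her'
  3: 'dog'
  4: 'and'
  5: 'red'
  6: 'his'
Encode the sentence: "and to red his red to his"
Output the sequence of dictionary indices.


Look up each word in the dictionary:
  'and' -> 4
  'to' -> 1
  'red' -> 5
  'his' -> 6
  'red' -> 5
  'to' -> 1
  'his' -> 6

Encoded: [4, 1, 5, 6, 5, 1, 6]


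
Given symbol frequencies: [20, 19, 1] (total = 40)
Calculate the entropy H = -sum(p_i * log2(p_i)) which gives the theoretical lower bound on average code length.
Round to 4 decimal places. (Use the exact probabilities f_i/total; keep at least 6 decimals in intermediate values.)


Per-symbol terms -p_i * log2(p_i) with p_i = f_i/40:
  p = 20/40 = 0.500000: log2(p) = -1.000000, -p*log2(p) = 0.500000
  p = 19/40 = 0.475000: log2(p) = -1.074001, -p*log2(p) = 0.510150
  p = 1/40 = 0.025000: log2(p) = -5.321928, -p*log2(p) = 0.133048
H = 0.500000 + 0.510150 + 0.133048 = 1.143198

H = 1.1432 bits/symbol


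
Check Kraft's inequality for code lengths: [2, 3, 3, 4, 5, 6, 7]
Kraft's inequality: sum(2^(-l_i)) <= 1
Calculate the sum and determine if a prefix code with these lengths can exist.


Sum = 2^(-2) + 2^(-3) + 2^(-3) + 2^(-4) + 2^(-5) + 2^(-6) + 2^(-7)
    = 0.25 + 0.125 + 0.125 + 0.0625 + 0.03125 + 0.015625 + 0.0078125
    = 79/128 = 0.6171875
Since 0.6171875 <= 1, Kraft's inequality IS satisfied.
A prefix code with these lengths CAN exist.

Kraft sum = 0.6171875. Satisfied.


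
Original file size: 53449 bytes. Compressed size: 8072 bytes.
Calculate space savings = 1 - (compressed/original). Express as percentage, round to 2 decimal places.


ratio = compressed/original = 8072/53449 = 0.151022
savings = 1 - ratio = 1 - 0.151022 = 0.848978
as a percentage: 0.848978 * 100 = 84.9%

Space savings = 1 - 8072/53449 = 84.9%


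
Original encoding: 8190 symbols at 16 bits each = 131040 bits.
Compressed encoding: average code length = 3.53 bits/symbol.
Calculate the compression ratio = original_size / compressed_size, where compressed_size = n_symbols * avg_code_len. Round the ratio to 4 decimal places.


original_size = n_symbols * orig_bits = 8190 * 16 = 131040 bits
compressed_size = n_symbols * avg_code_len = 8190 * 3.53 = 28910.7 bits
ratio = original_size / compressed_size = 131040 / 28910.7 = 4.5326

Compression ratio = 4.5326


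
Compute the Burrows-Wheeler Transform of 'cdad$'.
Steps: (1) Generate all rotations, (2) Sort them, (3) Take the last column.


Rotations (sorted):
  0: $cdad -> last char: d
  1: ad$cd -> last char: d
  2: cdad$ -> last char: $
  3: d$cda -> last char: a
  4: dad$c -> last char: c


BWT = dd$ac


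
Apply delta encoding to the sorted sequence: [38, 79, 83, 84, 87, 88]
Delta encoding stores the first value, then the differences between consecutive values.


First value: 38
Deltas:
  79 - 38 = 41
  83 - 79 = 4
  84 - 83 = 1
  87 - 84 = 3
  88 - 87 = 1


Delta encoded: [38, 41, 4, 1, 3, 1]


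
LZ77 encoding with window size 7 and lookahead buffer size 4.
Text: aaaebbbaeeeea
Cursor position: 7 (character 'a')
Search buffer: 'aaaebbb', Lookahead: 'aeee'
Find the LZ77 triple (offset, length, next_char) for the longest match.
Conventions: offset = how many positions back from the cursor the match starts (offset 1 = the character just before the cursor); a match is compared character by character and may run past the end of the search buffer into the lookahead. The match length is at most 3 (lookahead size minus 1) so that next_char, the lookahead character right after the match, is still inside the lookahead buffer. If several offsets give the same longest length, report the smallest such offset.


Try each offset into the search buffer:
  offset=1 (pos 6, char 'b'): match length 0
  offset=2 (pos 5, char 'b'): match length 0
  offset=3 (pos 4, char 'b'): match length 0
  offset=4 (pos 3, char 'e'): match length 0
  offset=5 (pos 2, char 'a'): match length 2
  offset=6 (pos 1, char 'a'): match length 1
  offset=7 (pos 0, char 'a'): match length 1
Longest match has length 2 at offset 5.
next_char = character at position 7 + 2 = 9 -> 'e'

Best match: offset=5, length=2 (matching 'ae' starting at position 2)
LZ77 triple: (5, 2, 'e')


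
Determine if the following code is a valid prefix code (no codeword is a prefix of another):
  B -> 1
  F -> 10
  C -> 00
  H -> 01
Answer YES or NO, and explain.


Checking each pair (does one codeword prefix another?):
  B='1' vs F='10': prefix -- VIOLATION

NO -- this is NOT a valid prefix code. B (1) is a prefix of F (10).


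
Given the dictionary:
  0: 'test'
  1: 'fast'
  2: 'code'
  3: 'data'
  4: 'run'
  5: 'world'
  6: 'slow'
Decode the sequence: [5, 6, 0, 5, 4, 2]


Look up each index in the dictionary:
  5 -> 'world'
  6 -> 'slow'
  0 -> 'test'
  5 -> 'world'
  4 -> 'run'
  2 -> 'code'

Decoded: "world slow test world run code"


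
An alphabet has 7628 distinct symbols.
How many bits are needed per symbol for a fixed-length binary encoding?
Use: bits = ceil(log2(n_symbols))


log2(7628) = 12.8971
Bracket: 2^12 = 4096 < 7628 <= 2^13 = 8192
So ceil(log2(7628)) = 13

bits = ceil(log2(7628)) = ceil(12.8971) = 13 bits


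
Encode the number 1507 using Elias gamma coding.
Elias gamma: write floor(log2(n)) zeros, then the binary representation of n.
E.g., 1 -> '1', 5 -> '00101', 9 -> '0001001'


num_bits = floor(log2(1507)) + 1 = 11
leading_zeros = num_bits - 1 = 10
binary(1507) = 10111100011

Elias gamma(1507) = '0000000000' + '10111100011' = 000000000010111100011 (21 bits)


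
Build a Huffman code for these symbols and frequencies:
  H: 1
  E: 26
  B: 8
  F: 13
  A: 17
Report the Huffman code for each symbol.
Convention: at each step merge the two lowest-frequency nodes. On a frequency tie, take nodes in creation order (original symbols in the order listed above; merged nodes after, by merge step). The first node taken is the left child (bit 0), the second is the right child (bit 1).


Huffman tree construction:
Step 1: Merge H(1) + B(8) = 9
Step 2: Merge (H+B)(9) + F(13) = 22
Step 3: Merge A(17) + ((H+B)+F)(22) = 39
Step 4: Merge E(26) + (A+((H+B)+F))(39) = 65
Read each symbol's code off the tree from the root (left child = 0, right child = 1).

Codes:
  H: 1100 (length 4)
  E: 0 (length 1)
  B: 1101 (length 4)
  F: 111 (length 3)
  A: 10 (length 2)
Average code length: 135/65 = 2.0769 bits/symbol


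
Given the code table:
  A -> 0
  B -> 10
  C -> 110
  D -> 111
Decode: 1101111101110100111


Decoding:
110 -> C
111 -> D
110 -> C
111 -> D
0 -> A
10 -> B
0 -> A
111 -> D


Result: CDCDABAD


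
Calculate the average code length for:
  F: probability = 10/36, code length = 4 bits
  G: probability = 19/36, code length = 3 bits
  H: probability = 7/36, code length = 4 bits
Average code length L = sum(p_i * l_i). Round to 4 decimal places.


Weighted contributions p_i * l_i:
  F: (10/36) * 4 = 40/36
  G: (19/36) * 3 = 57/36
  H: (7/36) * 4 = 28/36
Sum = (40 + 57 + 28)/36 = 125/36

L = 125/36 = 3.4722 bits/symbol


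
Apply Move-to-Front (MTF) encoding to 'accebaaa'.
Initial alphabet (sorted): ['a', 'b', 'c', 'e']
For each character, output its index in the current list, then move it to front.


MTF encoding:
'a': index 0 in ['a', 'b', 'c', 'e'] -> ['a', 'b', 'c', 'e']
'c': index 2 in ['a', 'b', 'c', 'e'] -> ['c', 'a', 'b', 'e']
'c': index 0 in ['c', 'a', 'b', 'e'] -> ['c', 'a', 'b', 'e']
'e': index 3 in ['c', 'a', 'b', 'e'] -> ['e', 'c', 'a', 'b']
'b': index 3 in ['e', 'c', 'a', 'b'] -> ['b', 'e', 'c', 'a']
'a': index 3 in ['b', 'e', 'c', 'a'] -> ['a', 'b', 'e', 'c']
'a': index 0 in ['a', 'b', 'e', 'c'] -> ['a', 'b', 'e', 'c']
'a': index 0 in ['a', 'b', 'e', 'c'] -> ['a', 'b', 'e', 'c']


Output: [0, 2, 0, 3, 3, 3, 0, 0]


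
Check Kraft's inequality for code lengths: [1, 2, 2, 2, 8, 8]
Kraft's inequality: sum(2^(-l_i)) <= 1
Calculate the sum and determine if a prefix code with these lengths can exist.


Sum = 2^(-1) + 2^(-2) + 2^(-2) + 2^(-2) + 2^(-8) + 2^(-8)
    = 0.5 + 0.25 + 0.25 + 0.25 + 0.00390625 + 0.00390625
    = 322/256 = 1.2578125
Since 1.2578125 > 1, Kraft's inequality is NOT satisfied.
A prefix code with these lengths CANNOT exist.

Kraft sum = 1.2578125. Not satisfied.


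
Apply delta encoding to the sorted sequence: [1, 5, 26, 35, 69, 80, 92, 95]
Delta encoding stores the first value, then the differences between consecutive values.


First value: 1
Deltas:
  5 - 1 = 4
  26 - 5 = 21
  35 - 26 = 9
  69 - 35 = 34
  80 - 69 = 11
  92 - 80 = 12
  95 - 92 = 3


Delta encoded: [1, 4, 21, 9, 34, 11, 12, 3]


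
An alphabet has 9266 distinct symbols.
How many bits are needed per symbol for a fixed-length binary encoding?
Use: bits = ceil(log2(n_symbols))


log2(9266) = 13.1777
Bracket: 2^13 = 8192 < 9266 <= 2^14 = 16384
So ceil(log2(9266)) = 14

bits = ceil(log2(9266)) = ceil(13.1777) = 14 bits


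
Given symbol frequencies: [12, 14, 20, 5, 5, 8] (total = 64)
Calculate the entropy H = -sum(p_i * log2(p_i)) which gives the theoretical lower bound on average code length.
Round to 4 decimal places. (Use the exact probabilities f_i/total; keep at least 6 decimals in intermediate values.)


Per-symbol terms -p_i * log2(p_i) with p_i = f_i/64:
  p = 12/64 = 0.187500: log2(p) = -2.415037, -p*log2(p) = 0.452820
  p = 14/64 = 0.218750: log2(p) = -2.192645, -p*log2(p) = 0.479641
  p = 20/64 = 0.312500: log2(p) = -1.678072, -p*log2(p) = 0.524397
  p = 5/64 = 0.078125: log2(p) = -3.678072, -p*log2(p) = 0.287349
  p = 5/64 = 0.078125: log2(p) = -3.678072, -p*log2(p) = 0.287349
  p = 8/64 = 0.125000: log2(p) = -3.000000, -p*log2(p) = 0.375000
H = 0.452820 + 0.479641 + 0.524397 + 0.287349 + 0.287349 + 0.375000 = 2.406556

H = 2.4066 bits/symbol


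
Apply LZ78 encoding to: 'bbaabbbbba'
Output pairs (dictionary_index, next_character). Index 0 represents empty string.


LZ78 encoding steps:
Dictionary: {0: ''}
Step 1: w='' (idx 0), next='b' -> output (0, 'b'), add 'b' as idx 1
Step 2: w='b' (idx 1), next='a' -> output (1, 'a'), add 'ba' as idx 2
Step 3: w='' (idx 0), next='a' -> output (0, 'a'), add 'a' as idx 3
Step 4: w='b' (idx 1), next='b' -> output (1, 'b'), add 'bb' as idx 4
Step 5: w='bb' (idx 4), next='b' -> output (4, 'b'), add 'bbb' as idx 5
Step 6: w='a' (idx 3), end of input -> output (3, '')


Encoded: [(0, 'b'), (1, 'a'), (0, 'a'), (1, 'b'), (4, 'b'), (3, '')]


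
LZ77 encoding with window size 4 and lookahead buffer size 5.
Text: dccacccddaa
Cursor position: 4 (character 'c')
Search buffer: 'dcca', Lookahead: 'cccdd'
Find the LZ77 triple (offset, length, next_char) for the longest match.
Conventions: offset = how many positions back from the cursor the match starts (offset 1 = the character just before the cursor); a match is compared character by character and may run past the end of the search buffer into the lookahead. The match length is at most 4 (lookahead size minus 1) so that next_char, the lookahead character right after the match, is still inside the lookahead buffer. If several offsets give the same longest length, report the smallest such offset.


Try each offset into the search buffer:
  offset=1 (pos 3, char 'a'): match length 0
  offset=2 (pos 2, char 'c'): match length 1
  offset=3 (pos 1, char 'c'): match length 2
  offset=4 (pos 0, char 'd'): match length 0
Longest match has length 2 at offset 3.
next_char = character at position 4 + 2 = 6 -> 'c'

Best match: offset=3, length=2 (matching 'cc' starting at position 1)
LZ77 triple: (3, 2, 'c')


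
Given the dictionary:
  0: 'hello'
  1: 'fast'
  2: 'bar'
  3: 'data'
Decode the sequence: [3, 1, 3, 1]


Look up each index in the dictionary:
  3 -> 'data'
  1 -> 'fast'
  3 -> 'data'
  1 -> 'fast'

Decoded: "data fast data fast"


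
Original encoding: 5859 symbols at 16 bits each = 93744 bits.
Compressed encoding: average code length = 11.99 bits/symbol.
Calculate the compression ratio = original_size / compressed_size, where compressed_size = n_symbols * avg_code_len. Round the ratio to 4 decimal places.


original_size = n_symbols * orig_bits = 5859 * 16 = 93744 bits
compressed_size = n_symbols * avg_code_len = 5859 * 11.99 = 70249.41 bits
ratio = original_size / compressed_size = 93744 / 70249.41 = 1.3344

Compression ratio = 1.3344


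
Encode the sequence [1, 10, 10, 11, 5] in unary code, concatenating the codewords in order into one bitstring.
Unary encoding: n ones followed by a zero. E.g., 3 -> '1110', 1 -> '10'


Encode each number as n ones followed by a terminating 0:
  1 -> 10 (2 bits)
  10 -> 11111111110 (11 bits)
  10 -> 11111111110 (11 bits)
  11 -> 111111111110 (12 bits)
  5 -> 111110 (6 bits)
Total length = 2 + 11 + 11 + 12 + 6 = 42 bits.

Unary([1, 10, 10, 11, 5]) = 101111111111011111111110111111111110111110 (42 bits)


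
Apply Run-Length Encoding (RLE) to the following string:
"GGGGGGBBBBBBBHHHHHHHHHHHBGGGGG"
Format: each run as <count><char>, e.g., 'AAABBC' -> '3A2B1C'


Scanning runs left to right:
  i=0: run of 'G' x 6 -> '6G'
  i=6: run of 'B' x 7 -> '7B'
  i=13: run of 'H' x 11 -> '11H'
  i=24: run of 'B' x 1 -> '1B'
  i=25: run of 'G' x 5 -> '5G'

RLE = 6G7B11H1B5G


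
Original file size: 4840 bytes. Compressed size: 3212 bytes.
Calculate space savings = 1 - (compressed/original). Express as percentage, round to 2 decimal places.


ratio = compressed/original = 3212/4840 = 0.663636
savings = 1 - ratio = 1 - 0.663636 = 0.336364
as a percentage: 0.336364 * 100 = 33.64%

Space savings = 1 - 3212/4840 = 33.64%


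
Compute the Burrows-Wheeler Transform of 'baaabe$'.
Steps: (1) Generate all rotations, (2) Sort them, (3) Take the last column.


Rotations (sorted):
  0: $baaabe -> last char: e
  1: aaabe$b -> last char: b
  2: aabe$ba -> last char: a
  3: abe$baa -> last char: a
  4: baaabe$ -> last char: $
  5: be$baaa -> last char: a
  6: e$baaab -> last char: b


BWT = ebaa$ab


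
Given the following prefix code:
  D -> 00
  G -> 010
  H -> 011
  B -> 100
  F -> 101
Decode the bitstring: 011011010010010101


Decoding step by step:
Bits 011 -> H
Bits 011 -> H
Bits 010 -> G
Bits 010 -> G
Bits 010 -> G
Bits 101 -> F


Decoded message: HHGGGF


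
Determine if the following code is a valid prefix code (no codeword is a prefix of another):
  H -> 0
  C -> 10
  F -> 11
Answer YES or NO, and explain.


Checking each pair (does one codeword prefix another?):
  H='0' vs C='10': no prefix
  H='0' vs F='11': no prefix
  C='10' vs H='0': no prefix
  C='10' vs F='11': no prefix
  F='11' vs H='0': no prefix
  F='11' vs C='10': no prefix
No violation found over all pairs.

YES -- this is a valid prefix code. No codeword is a prefix of any other codeword.


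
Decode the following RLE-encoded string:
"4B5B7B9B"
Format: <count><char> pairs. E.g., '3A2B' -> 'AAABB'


Expanding each <count><char> pair:
  4B -> 'BBBB'
  5B -> 'BBBBB'
  7B -> 'BBBBBBB'
  9B -> 'BBBBBBBBB'

Decoded = BBBBBBBBBBBBBBBBBBBBBBBBB


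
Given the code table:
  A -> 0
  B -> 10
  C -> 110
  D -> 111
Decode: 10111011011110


Decoding:
10 -> B
111 -> D
0 -> A
110 -> C
111 -> D
10 -> B


Result: BDACDB


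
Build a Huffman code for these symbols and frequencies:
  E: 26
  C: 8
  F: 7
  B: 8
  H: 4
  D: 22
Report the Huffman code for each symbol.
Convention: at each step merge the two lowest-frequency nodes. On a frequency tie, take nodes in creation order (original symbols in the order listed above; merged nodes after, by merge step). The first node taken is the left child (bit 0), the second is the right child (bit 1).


Huffman tree construction:
Step 1: Merge H(4) + F(7) = 11
Step 2: Merge C(8) + B(8) = 16
Step 3: Merge (H+F)(11) + (C+B)(16) = 27
Step 4: Merge D(22) + E(26) = 48
Step 5: Merge ((H+F)+(C+B))(27) + (D+E)(48) = 75
Read each symbol's code off the tree from the root (left child = 0, right child = 1).

Codes:
  E: 11 (length 2)
  C: 010 (length 3)
  F: 001 (length 3)
  B: 011 (length 3)
  H: 000 (length 3)
  D: 10 (length 2)
Average code length: 177/75 = 2.3600 bits/symbol


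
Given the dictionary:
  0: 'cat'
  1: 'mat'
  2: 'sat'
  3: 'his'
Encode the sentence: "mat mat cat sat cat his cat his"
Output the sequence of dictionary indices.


Look up each word in the dictionary:
  'mat' -> 1
  'mat' -> 1
  'cat' -> 0
  'sat' -> 2
  'cat' -> 0
  'his' -> 3
  'cat' -> 0
  'his' -> 3

Encoded: [1, 1, 0, 2, 0, 3, 0, 3]


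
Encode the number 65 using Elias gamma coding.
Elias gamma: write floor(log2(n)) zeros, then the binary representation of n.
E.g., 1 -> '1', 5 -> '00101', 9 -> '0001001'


num_bits = floor(log2(65)) + 1 = 7
leading_zeros = num_bits - 1 = 6
binary(65) = 1000001

Elias gamma(65) = '000000' + '1000001' = 0000001000001 (13 bits)


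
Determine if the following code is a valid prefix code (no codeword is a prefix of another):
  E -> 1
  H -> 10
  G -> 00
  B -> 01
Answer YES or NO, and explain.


Checking each pair (does one codeword prefix another?):
  E='1' vs H='10': prefix -- VIOLATION

NO -- this is NOT a valid prefix code. E (1) is a prefix of H (10).


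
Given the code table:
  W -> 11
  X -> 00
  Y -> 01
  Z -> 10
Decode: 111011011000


Decoding:
11 -> W
10 -> Z
11 -> W
01 -> Y
10 -> Z
00 -> X


Result: WZWYZX


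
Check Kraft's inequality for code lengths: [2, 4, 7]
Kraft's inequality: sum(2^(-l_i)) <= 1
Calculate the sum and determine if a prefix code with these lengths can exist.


Sum = 2^(-2) + 2^(-4) + 2^(-7)
    = 0.25 + 0.0625 + 0.0078125
    = 41/128 = 0.3203125
Since 0.3203125 <= 1, Kraft's inequality IS satisfied.
A prefix code with these lengths CAN exist.

Kraft sum = 0.3203125. Satisfied.


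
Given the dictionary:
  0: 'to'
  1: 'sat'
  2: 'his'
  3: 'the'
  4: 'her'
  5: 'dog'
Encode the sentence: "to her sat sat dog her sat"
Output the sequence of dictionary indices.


Look up each word in the dictionary:
  'to' -> 0
  'her' -> 4
  'sat' -> 1
  'sat' -> 1
  'dog' -> 5
  'her' -> 4
  'sat' -> 1

Encoded: [0, 4, 1, 1, 5, 4, 1]


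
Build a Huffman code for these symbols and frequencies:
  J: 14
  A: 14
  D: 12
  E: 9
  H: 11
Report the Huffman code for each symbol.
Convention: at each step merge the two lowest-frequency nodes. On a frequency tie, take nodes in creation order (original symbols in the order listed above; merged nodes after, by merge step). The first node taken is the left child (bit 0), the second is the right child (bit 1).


Huffman tree construction:
Step 1: Merge E(9) + H(11) = 20
Step 2: Merge D(12) + J(14) = 26
Step 3: Merge A(14) + (E+H)(20) = 34
Step 4: Merge (D+J)(26) + (A+(E+H))(34) = 60
Read each symbol's code off the tree from the root (left child = 0, right child = 1).

Codes:
  J: 01 (length 2)
  A: 10 (length 2)
  D: 00 (length 2)
  E: 110 (length 3)
  H: 111 (length 3)
Average code length: 140/60 = 2.3333 bits/symbol


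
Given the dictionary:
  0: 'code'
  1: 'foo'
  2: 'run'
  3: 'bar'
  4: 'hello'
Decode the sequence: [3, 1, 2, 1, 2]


Look up each index in the dictionary:
  3 -> 'bar'
  1 -> 'foo'
  2 -> 'run'
  1 -> 'foo'
  2 -> 'run'

Decoded: "bar foo run foo run"


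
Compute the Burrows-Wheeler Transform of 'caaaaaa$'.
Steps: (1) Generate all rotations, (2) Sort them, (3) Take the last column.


Rotations (sorted):
  0: $caaaaaa -> last char: a
  1: a$caaaaa -> last char: a
  2: aa$caaaa -> last char: a
  3: aaa$caaa -> last char: a
  4: aaaa$caa -> last char: a
  5: aaaaa$ca -> last char: a
  6: aaaaaa$c -> last char: c
  7: caaaaaa$ -> last char: $


BWT = aaaaaac$


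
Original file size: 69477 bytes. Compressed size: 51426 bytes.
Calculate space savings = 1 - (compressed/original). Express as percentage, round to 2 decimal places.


ratio = compressed/original = 51426/69477 = 0.740187
savings = 1 - ratio = 1 - 0.740187 = 0.259813
as a percentage: 0.259813 * 100 = 25.98%

Space savings = 1 - 51426/69477 = 25.98%


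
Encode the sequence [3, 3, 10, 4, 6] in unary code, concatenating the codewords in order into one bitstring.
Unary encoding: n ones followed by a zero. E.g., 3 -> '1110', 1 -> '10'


Encode each number as n ones followed by a terminating 0:
  3 -> 1110 (4 bits)
  3 -> 1110 (4 bits)
  10 -> 11111111110 (11 bits)
  4 -> 11110 (5 bits)
  6 -> 1111110 (7 bits)
Total length = 4 + 4 + 11 + 5 + 7 = 31 bits.

Unary([3, 3, 10, 4, 6]) = 1110111011111111110111101111110 (31 bits)


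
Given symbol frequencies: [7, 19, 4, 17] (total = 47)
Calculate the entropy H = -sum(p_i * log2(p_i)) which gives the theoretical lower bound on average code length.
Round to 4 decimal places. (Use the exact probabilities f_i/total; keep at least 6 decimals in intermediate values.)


Per-symbol terms -p_i * log2(p_i) with p_i = f_i/47:
  p = 7/47 = 0.148936: log2(p) = -2.747234, -p*log2(p) = 0.409163
  p = 19/47 = 0.404255: log2(p) = -1.306661, -p*log2(p) = 0.528225
  p = 4/47 = 0.085106: log2(p) = -3.554589, -p*log2(p) = 0.302518
  p = 17/47 = 0.361702: log2(p) = -1.467126, -p*log2(p) = 0.530663
H = 0.409163 + 0.528225 + 0.302518 + 0.530663 = 1.770569

H = 1.7706 bits/symbol


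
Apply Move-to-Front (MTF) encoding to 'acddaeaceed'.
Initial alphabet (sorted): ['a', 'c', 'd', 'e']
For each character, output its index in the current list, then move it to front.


MTF encoding:
'a': index 0 in ['a', 'c', 'd', 'e'] -> ['a', 'c', 'd', 'e']
'c': index 1 in ['a', 'c', 'd', 'e'] -> ['c', 'a', 'd', 'e']
'd': index 2 in ['c', 'a', 'd', 'e'] -> ['d', 'c', 'a', 'e']
'd': index 0 in ['d', 'c', 'a', 'e'] -> ['d', 'c', 'a', 'e']
'a': index 2 in ['d', 'c', 'a', 'e'] -> ['a', 'd', 'c', 'e']
'e': index 3 in ['a', 'd', 'c', 'e'] -> ['e', 'a', 'd', 'c']
'a': index 1 in ['e', 'a', 'd', 'c'] -> ['a', 'e', 'd', 'c']
'c': index 3 in ['a', 'e', 'd', 'c'] -> ['c', 'a', 'e', 'd']
'e': index 2 in ['c', 'a', 'e', 'd'] -> ['e', 'c', 'a', 'd']
'e': index 0 in ['e', 'c', 'a', 'd'] -> ['e', 'c', 'a', 'd']
'd': index 3 in ['e', 'c', 'a', 'd'] -> ['d', 'e', 'c', 'a']


Output: [0, 1, 2, 0, 2, 3, 1, 3, 2, 0, 3]


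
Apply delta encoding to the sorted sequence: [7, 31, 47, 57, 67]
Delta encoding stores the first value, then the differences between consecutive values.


First value: 7
Deltas:
  31 - 7 = 24
  47 - 31 = 16
  57 - 47 = 10
  67 - 57 = 10


Delta encoded: [7, 24, 16, 10, 10]


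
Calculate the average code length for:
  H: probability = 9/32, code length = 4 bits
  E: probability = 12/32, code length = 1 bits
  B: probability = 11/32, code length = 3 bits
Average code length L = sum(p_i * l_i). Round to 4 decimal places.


Weighted contributions p_i * l_i:
  H: (9/32) * 4 = 36/32
  E: (12/32) * 1 = 12/32
  B: (11/32) * 3 = 33/32
Sum = (36 + 12 + 33)/32 = 81/32

L = 81/32 = 2.5313 bits/symbol


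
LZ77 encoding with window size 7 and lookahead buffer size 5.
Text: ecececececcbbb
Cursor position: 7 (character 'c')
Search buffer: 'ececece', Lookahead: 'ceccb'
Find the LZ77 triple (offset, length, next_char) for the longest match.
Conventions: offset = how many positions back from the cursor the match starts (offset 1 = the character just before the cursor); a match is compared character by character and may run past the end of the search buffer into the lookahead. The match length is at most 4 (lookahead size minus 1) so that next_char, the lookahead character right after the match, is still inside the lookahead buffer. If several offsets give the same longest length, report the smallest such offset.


Try each offset into the search buffer:
  offset=1 (pos 6, char 'e'): match length 0
  offset=2 (pos 5, char 'c'): match length 3
  offset=3 (pos 4, char 'e'): match length 0
  offset=4 (pos 3, char 'c'): match length 3
  offset=5 (pos 2, char 'e'): match length 0
  offset=6 (pos 1, char 'c'): match length 3
  offset=7 (pos 0, char 'e'): match length 0
Longest match has length 3, found at offsets 2, 4, 6; take the smallest, offset 2.
next_char = character at position 7 + 3 = 10 -> 'c'

Best match: offset=2, length=3 (matching 'cec' starting at position 5)
LZ77 triple: (2, 3, 'c')


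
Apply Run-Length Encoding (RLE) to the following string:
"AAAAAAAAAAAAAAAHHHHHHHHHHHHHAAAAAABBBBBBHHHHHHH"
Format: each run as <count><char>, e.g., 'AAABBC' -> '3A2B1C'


Scanning runs left to right:
  i=0: run of 'A' x 15 -> '15A'
  i=15: run of 'H' x 13 -> '13H'
  i=28: run of 'A' x 6 -> '6A'
  i=34: run of 'B' x 6 -> '6B'
  i=40: run of 'H' x 7 -> '7H'

RLE = 15A13H6A6B7H


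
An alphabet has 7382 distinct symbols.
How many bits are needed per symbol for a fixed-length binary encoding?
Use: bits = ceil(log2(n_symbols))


log2(7382) = 12.8498
Bracket: 2^12 = 4096 < 7382 <= 2^13 = 8192
So ceil(log2(7382)) = 13

bits = ceil(log2(7382)) = ceil(12.8498) = 13 bits


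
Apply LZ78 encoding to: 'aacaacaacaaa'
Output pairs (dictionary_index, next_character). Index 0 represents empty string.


LZ78 encoding steps:
Dictionary: {0: ''}
Step 1: w='' (idx 0), next='a' -> output (0, 'a'), add 'a' as idx 1
Step 2: w='a' (idx 1), next='c' -> output (1, 'c'), add 'ac' as idx 2
Step 3: w='a' (idx 1), next='a' -> output (1, 'a'), add 'aa' as idx 3
Step 4: w='' (idx 0), next='c' -> output (0, 'c'), add 'c' as idx 4
Step 5: w='aa' (idx 3), next='c' -> output (3, 'c'), add 'aac' as idx 5
Step 6: w='aa' (idx 3), next='a' -> output (3, 'a'), add 'aaa' as idx 6


Encoded: [(0, 'a'), (1, 'c'), (1, 'a'), (0, 'c'), (3, 'c'), (3, 'a')]


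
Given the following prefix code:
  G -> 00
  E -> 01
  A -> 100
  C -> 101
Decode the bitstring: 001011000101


Decoding step by step:
Bits 00 -> G
Bits 101 -> C
Bits 100 -> A
Bits 01 -> E
Bits 01 -> E


Decoded message: GCAEE


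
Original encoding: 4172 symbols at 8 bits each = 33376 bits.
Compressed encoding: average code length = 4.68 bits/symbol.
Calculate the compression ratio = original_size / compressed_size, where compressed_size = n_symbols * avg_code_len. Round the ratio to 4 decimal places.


original_size = n_symbols * orig_bits = 4172 * 8 = 33376 bits
compressed_size = n_symbols * avg_code_len = 4172 * 4.68 = 19524.96 bits
ratio = original_size / compressed_size = 33376 / 19524.96 = 1.7094

Compression ratio = 1.7094


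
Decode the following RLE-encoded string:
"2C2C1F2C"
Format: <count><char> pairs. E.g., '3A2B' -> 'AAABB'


Expanding each <count><char> pair:
  2C -> 'CC'
  2C -> 'CC'
  1F -> 'F'
  2C -> 'CC'

Decoded = CCCCFCC


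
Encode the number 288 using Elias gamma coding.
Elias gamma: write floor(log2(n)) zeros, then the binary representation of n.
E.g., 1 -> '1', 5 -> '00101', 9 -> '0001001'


num_bits = floor(log2(288)) + 1 = 9
leading_zeros = num_bits - 1 = 8
binary(288) = 100100000

Elias gamma(288) = '00000000' + '100100000' = 00000000100100000 (17 bits)


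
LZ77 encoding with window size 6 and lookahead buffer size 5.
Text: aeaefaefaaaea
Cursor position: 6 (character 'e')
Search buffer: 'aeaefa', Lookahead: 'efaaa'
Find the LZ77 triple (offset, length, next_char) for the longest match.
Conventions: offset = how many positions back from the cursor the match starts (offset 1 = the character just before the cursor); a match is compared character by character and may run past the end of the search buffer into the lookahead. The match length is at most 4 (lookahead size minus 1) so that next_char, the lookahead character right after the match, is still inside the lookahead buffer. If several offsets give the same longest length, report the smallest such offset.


Try each offset into the search buffer:
  offset=1 (pos 5, char 'a'): match length 0
  offset=2 (pos 4, char 'f'): match length 0
  offset=3 (pos 3, char 'e'): match length 3
  offset=4 (pos 2, char 'a'): match length 0
  offset=5 (pos 1, char 'e'): match length 1
  offset=6 (pos 0, char 'a'): match length 0
Longest match has length 3 at offset 3.
next_char = character at position 6 + 3 = 9 -> 'a'

Best match: offset=3, length=3 (matching 'efa' starting at position 3)
LZ77 triple: (3, 3, 'a')
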